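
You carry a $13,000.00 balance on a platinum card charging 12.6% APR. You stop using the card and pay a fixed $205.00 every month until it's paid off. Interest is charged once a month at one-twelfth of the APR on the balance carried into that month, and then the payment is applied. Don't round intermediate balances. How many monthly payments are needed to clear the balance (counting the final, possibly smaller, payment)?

105 months

Monthly rate r = 12.6%/12 = 1.05% = 0.0105.
Recurrence: B ← B·(1+r) − $205.00.
Month 1: interest $136.50; balance after payment $12,931.50.
Month 2: interest $135.78; balance after payment $12,862.28.
Closed form: n = −ln(1 − rB₀/P)/ln(1+r) = −ln(0.33415)/ln(1.0105) ≈ 104.945, so the balance reaches zero during payment 105.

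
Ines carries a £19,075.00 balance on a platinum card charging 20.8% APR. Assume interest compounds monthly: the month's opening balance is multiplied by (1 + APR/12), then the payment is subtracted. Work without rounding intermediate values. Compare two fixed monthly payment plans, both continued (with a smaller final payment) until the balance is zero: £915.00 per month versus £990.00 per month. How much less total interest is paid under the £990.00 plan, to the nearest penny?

Monthly rate r = 20.8%/12 = 1.73333% = 0.0173333.
At £915.00/mo: n = ⌈−ln(1 − rB₀/P)/ln(1+r)⌉ = 27 payments (last £85.32); total interest = total paid − £19,075.00 = £4,800.32.
At £990.00/mo: 24 payments (last £645.67); total interest £4,340.67.
Interest saved = £4,800.32 − £4,340.67 = £459.65.

£459.65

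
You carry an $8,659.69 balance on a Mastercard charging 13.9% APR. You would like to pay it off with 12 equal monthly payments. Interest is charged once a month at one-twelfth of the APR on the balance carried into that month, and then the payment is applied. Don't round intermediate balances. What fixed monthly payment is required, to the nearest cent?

$777.12

Monthly rate r = 13.9%/12 = 1.15833% = 0.0115833.
Level-payment amortization: P = B₀·r / (1 − (1+r)^(−n)) = 8659.69·0.0115833 / (1 − 1.01158^(−12)).
Denominator 1 − (1+r)^(−12) = 0.129076487.
P = 100.308 / 0.129076487 ≈ 777.12.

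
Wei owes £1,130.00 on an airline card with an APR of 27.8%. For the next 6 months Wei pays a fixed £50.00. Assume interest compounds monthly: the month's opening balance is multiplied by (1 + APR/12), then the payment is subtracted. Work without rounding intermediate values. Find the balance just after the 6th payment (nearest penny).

£978.53

Monthly rate r = 27.8%/12 = 2.31667% = 0.0231667.
Each month: B ← B·(1+r) − £50.00.
Month 1: interest £26.18; balance after payment £1,106.18.
Month 2: interest £25.63; balance after payment £1,081.80.
Month 3: interest £25.06; balance after payment £1,056.87.
Month 4: interest £24.48; balance after payment £1,031.35.
Month 5: interest £23.89; balance after payment £1,005.24.
Month 6: interest £23.29; balance after payment £978.53.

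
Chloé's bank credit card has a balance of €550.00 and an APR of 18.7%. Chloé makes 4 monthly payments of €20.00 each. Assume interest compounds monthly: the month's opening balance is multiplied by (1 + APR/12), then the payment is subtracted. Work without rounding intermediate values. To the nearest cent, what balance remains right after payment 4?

Monthly rate r = 18.7%/12 = 1.55833% = 0.0155833.
Each month: B ← B·(1+r) − €20.00.
Month 1: interest €8.57; balance after payment €538.57.
Month 2: interest €8.39; balance after payment €526.96.
Month 3: interest €8.21; balance after payment €515.18.
Month 4: interest €8.03; balance after payment €503.20.

€503.20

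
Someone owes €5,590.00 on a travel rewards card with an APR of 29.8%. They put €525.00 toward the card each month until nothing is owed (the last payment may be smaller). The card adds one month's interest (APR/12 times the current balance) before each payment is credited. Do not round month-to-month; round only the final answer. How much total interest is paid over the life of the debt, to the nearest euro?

Monthly rate r = 29.8%/12 = 2.48333% = 0.0248333.
Payoff takes n = ⌈−ln(1 − rB₀/P)/ln(1+r)⌉ = ⌈12.519⌉ = 13 payments; the last is €274.07.
Total paid = 12·€525.00 + €274.07 = €6,574.07.
Total interest = total paid − principal = €6,574.07 − €5,590.00 = €984.07.

€984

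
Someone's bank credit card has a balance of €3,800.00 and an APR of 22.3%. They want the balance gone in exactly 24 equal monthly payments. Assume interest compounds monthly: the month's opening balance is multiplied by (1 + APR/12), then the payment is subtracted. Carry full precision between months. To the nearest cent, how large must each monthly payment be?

Monthly rate r = 22.3%/12 = 1.85833% = 0.0185833.
Level-payment amortization: P = B₀·r / (1 − (1+r)^(−n)) = 3800.00·0.0185833 / (1 − 1.01858^(−24)).
Denominator 1 − (1+r)^(−24) = 0.357190298.
P = 70.6167 / 0.357190298 ≈ 197.70.

€197.70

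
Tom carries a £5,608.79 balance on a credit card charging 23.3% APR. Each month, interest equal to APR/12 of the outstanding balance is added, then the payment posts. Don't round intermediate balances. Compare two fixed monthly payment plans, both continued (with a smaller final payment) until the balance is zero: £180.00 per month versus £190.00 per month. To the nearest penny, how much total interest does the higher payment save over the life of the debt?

Monthly rate r = 23.3%/12 = 1.94167% = 0.0194167.
At £180.00/mo: n = ⌈−ln(1 − rB₀/P)/ln(1+r)⌉ = 49 payments (last £55.20); total interest = total paid − £5,608.79 = £3,086.41.
At £190.00/mo: 45 payments (last £52.19); total interest £2,803.40.
Interest saved = £3,086.41 − £2,803.40 = £283.01.

£283.01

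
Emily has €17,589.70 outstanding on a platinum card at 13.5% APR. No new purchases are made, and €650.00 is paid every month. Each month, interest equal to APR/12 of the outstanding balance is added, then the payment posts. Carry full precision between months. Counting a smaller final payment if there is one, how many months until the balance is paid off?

Monthly rate r = 13.5%/12 = 1.125% = 0.01125.
Recurrence: B ← B·(1+r) − €650.00.
Month 1: interest €197.88; balance after payment €17,137.58.
Month 2: interest €192.80; balance after payment €16,680.38.
Closed form: n = −ln(1 − rB₀/P)/ln(1+r) = −ln(0.69556)/ln(1.01125) ≈ 32.451, so the balance reaches zero during payment 33.

33 months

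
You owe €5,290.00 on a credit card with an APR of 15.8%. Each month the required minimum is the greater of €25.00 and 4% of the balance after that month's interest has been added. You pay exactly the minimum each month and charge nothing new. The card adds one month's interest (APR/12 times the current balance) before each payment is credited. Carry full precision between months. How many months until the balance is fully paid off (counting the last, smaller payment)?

Monthly rate r = 15.8%/12 = 1.31667% = 0.0131667.
While 4% of the post-interest balance exceeds €25.00, each month B ← (B·(1+r))·(1 − 0.04), i.e. B shrinks by the factor (1+r)·0.96 = 0.97264.
This holds for months 1–78. Entering month 79 the balance is €607.75; 4% of the post-interest balance is now below €25.00, so the flat €25.00 minimum applies from here.
From month 79 a fixed €25.00 at rate r clears €607.75 in 30 more payments. Total: 78 + 30 = 108 months.

108 months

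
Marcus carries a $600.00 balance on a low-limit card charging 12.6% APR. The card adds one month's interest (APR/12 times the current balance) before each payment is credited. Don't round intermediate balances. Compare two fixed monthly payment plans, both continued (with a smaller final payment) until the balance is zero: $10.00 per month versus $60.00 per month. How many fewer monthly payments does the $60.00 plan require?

85 fewer payments

Monthly rate r = 12.6%/12 = 1.05% = 0.0105.
At $10.00/mo: n = ⌈−ln(1 − rB₀/P)/ln(1+r)⌉ = 96 payments (last $1.88); total interest = total paid − $600.00 = $351.88.
At $60.00/mo: 11 payments (last $37.29); total interest $37.29.
Payments saved = 96 − 11 = 85.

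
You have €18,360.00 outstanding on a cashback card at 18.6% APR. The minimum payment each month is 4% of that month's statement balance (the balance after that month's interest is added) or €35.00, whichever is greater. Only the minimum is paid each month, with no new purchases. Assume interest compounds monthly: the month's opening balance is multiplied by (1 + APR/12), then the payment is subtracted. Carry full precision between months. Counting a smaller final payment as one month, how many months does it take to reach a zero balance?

Monthly rate r = 18.6%/12 = 1.55% = 0.0155.
While 4% of the post-interest balance exceeds €35.00, each month B ← (B·(1+r))·(1 − 0.04), i.e. B shrinks by the factor (1+r)·0.96 = 0.97488.
This holds for months 1–121. Entering month 122 the balance is €845.21; 4% of the post-interest balance is now below €35.00, so the flat €35.00 minimum applies from here.
From month 122 a fixed €35.00 at rate r clears €845.21 in 31 more payments. Total: 121 + 31 = 152 months.

152 months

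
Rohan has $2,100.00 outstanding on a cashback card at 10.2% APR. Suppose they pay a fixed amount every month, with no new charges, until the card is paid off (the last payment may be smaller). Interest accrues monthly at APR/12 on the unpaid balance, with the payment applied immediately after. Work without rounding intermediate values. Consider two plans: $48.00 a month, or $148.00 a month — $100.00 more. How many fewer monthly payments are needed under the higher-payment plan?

39 fewer payments

Monthly rate r = 10.2%/12 = 0.85% = 0.0085.
At $48.00/mo: n = ⌈−ln(1 − rB₀/P)/ln(1+r)⌉ = 55 payments (last $45.13); total interest = total paid − $2,100.00 = $537.13.
At $148.00/mo: 16 payments (last $27.43); total interest $147.43.
Payments saved = 55 − 16 = 39.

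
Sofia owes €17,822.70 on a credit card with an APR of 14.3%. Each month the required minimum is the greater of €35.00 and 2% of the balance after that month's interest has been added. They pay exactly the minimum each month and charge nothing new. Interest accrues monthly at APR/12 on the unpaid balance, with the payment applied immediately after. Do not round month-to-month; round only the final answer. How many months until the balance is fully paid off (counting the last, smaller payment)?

Monthly rate r = 14.3%/12 = 1.19167% = 0.0119167.
While 2% of the post-interest balance exceeds €35.00, each month B ← (B·(1+r))·(1 − 0.02), i.e. B shrinks by the factor (1+r)·0.98 = 0.99168.
This holds for months 1–280. Entering month 281 the balance is €1,717.13; 2% of the post-interest balance is now below €35.00, so the flat €35.00 minimum applies from here.
From month 281 a fixed €35.00 at rate r clears €1,717.13 in 75 more payments. Total: 280 + 75 = 355 months.

355 months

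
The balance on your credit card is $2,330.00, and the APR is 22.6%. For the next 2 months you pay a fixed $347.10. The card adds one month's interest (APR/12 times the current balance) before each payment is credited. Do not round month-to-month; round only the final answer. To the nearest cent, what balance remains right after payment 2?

Monthly rate r = 22.6%/12 = 1.88333% = 0.0188333.
Each month: B ← B·(1+r) − $347.10.
Month 1: interest $43.88; balance after payment $2,026.78.
Month 2: interest $38.17; balance after payment $1,717.85.

$1,717.85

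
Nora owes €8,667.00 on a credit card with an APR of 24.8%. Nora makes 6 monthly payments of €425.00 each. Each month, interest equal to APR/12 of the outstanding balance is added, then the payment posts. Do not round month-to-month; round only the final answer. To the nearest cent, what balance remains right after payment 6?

€7,113.35

Monthly rate r = 24.8%/12 = 2.06667% = 0.0206667.
Each month: B ← B·(1+r) − €425.00.
Month 1: interest €179.12; balance after payment €8,421.12.
Month 2: interest €174.04; balance after payment €8,170.15.
Month 3: interest €168.85; balance after payment €7,914.00.
Month 4: interest €163.56; balance after payment €7,652.56.
Month 5: interest €158.15; balance after payment €7,385.71.
Month 6: interest €152.64; balance after payment €7,113.35.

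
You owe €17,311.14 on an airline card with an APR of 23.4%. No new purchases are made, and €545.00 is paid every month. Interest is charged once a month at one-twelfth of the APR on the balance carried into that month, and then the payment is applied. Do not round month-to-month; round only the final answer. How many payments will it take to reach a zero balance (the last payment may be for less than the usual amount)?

Monthly rate r = 23.4%/12 = 1.95% = 0.0195.
Recurrence: B ← B·(1+r) − €545.00.
Month 1: interest €337.57; balance after payment €17,103.71.
Month 2: interest €333.52; balance after payment €16,892.23.
Closed form: n = −ln(1 − rB₀/P)/ln(1+r) = −ln(0.38061)/ln(1.0195) ≈ 50.019, so the balance reaches zero during payment 51.

51 payments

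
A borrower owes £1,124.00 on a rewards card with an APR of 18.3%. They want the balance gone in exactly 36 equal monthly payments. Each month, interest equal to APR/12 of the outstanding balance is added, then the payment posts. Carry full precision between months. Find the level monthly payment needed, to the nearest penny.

£40.80

Monthly rate r = 18.3%/12 = 1.525% = 0.01525.
Level-payment amortization: P = B₀·r / (1 − (1+r)^(−n)) = 1124.00·0.01525 / (1 − 1.01525^(−36)).
Denominator 1 − (1+r)^(−36) = 0.420074686.
P = 17.141 / 0.420074686 ≈ 40.80.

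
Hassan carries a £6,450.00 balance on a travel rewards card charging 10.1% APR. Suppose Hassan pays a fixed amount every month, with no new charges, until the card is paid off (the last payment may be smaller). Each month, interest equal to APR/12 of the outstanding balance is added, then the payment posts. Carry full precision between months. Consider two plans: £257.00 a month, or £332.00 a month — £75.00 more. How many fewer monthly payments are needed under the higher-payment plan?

Monthly rate r = 10.1%/12 = 0.841667% = 0.00841667.
At £257.00/mo: n = ⌈−ln(1 − rB₀/P)/ln(1+r)⌉ = 29 payments (last £80.17); total interest = total paid − £6,450.00 = £826.17.
At £332.00/mo: 22 payments (last £100.84); total interest £622.84.
Payments saved = 29 − 22 = 7.

7 fewer payments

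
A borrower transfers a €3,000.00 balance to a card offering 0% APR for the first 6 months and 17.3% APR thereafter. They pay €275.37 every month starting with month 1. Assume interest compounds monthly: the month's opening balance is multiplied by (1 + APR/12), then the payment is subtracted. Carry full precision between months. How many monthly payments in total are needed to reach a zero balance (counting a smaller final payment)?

12 months

Promo months 1–6 at r₀ = 0%/12 = 0; months 7+ at r₁ = 17.3%/12 = 0.0144167.
After month 6 (no interest yet): B = €3,000.00 − 6·€275.37 = €1,347.78.
Then at r₁ with €275.37/mo: n₂ = −ln(1 − r₁·B/P)/ln(1+r₁) ≈ 5.11 → 6 more payments.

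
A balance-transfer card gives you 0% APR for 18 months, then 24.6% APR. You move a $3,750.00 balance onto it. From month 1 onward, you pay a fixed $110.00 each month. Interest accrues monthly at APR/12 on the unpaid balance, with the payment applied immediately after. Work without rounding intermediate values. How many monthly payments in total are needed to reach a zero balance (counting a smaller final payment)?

38 months

Promo months 1–18 at r₀ = 0%/12 = 0; months 19+ at r₁ = 24.6%/12 = 0.0205.
After month 18 (no interest yet): B = $3,750.00 − 18·$110.00 = $1,770.00.
Then at r₁ with $110.00/mo: n₂ = −ln(1 − r₁·B/P)/ln(1+r₁) ≈ 19.73 → 20 more payments.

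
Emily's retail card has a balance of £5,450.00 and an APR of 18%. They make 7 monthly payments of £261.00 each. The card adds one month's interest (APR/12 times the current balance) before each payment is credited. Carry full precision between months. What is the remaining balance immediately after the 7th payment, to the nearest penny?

Monthly rate r = 18%/12 = 1.5% = 0.015.
Each month: B ← B·(1+r) − £261.00.
Month 1: interest £81.75; balance after payment £5,270.75.
Month 2: interest £79.06; balance after payment £5,088.81.
Month 3: interest £76.33; balance after payment £4,904.14.
Month 4: interest £73.56; balance after payment £4,716.71.
Month 5: interest £70.75; balance after payment £4,526.46.
Month 6: interest £67.90; balance after payment £4,333.35.
Month 7: interest £65.00; balance after payment £4,137.35.

£4,137.35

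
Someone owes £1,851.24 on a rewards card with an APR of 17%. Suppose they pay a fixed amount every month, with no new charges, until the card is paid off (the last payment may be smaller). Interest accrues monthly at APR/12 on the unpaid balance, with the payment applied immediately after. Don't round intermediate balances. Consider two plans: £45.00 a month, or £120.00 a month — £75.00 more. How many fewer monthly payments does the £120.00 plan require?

45 fewer payments

Monthly rate r = 17%/12 = 1.41667% = 0.0141667.
At £45.00/mo: n = ⌈−ln(1 − rB₀/P)/ln(1+r)⌉ = 63 payments (last £6.48); total interest = total paid − £1,851.24 = £945.24.
At £120.00/mo: 18 payments (last £63.84); total interest £252.60.
Payments saved = 63 − 18 = 45.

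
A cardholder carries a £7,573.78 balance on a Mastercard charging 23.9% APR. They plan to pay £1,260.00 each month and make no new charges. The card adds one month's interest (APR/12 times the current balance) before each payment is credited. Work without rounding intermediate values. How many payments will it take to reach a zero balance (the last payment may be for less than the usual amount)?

7 months

Monthly rate r = 23.9%/12 = 1.99167% = 0.0199167.
Recurrence: B ← B·(1+r) − £1,260.00.
Month 1: interest £150.84; balance after payment £6,464.62.
Month 2: interest £128.75; balance after payment £5,333.38.
Closed form: n = −ln(1 − rB₀/P)/ln(1+r) = −ln(0.88028)/ln(1.01992) ≈ 6.466, so the balance reaches zero during payment 7.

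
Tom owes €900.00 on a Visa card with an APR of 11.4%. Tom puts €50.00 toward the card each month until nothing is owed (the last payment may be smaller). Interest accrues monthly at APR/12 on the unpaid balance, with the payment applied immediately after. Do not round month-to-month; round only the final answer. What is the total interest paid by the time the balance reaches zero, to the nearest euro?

€92

Monthly rate r = 11.4%/12 = 0.95% = 0.0095.
Payoff takes n = ⌈−ln(1 − rB₀/P)/ln(1+r)⌉ = ⌈19.834⌉ = 20 payments; the last is €41.74.
Total paid = 19·€50.00 + €41.74 = €991.74.
Total interest = total paid − principal = €991.74 − €900.00 = €91.74.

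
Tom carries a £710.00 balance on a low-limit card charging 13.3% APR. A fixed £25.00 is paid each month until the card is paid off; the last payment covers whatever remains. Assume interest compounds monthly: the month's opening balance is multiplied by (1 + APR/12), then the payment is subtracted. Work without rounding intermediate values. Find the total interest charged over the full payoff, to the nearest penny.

Monthly rate r = 13.3%/12 = 1.10833% = 0.0110833.
Payoff takes n = ⌈−ln(1 − rB₀/P)/ln(1+r)⌉ = ⌈34.294⌉ = 35 payments; the last is £7.37.
Total paid = 34·£25.00 + £7.37 = £857.37.
Total interest = total paid − principal = £857.37 − £710.00 = £147.37.

£147.37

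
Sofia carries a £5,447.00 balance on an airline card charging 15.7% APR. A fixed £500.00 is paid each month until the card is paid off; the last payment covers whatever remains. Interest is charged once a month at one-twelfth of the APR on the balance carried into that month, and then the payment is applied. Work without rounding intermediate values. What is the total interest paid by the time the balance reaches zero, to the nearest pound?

Monthly rate r = 15.7%/12 = 1.30833% = 0.0130833.
Payoff takes n = ⌈−ln(1 − rB₀/P)/ln(1+r)⌉ = ⌈11.830⌉ = 12 payments; the last is £415.34.
Total paid = 11·£500.00 + £415.34 = £5,915.34.
Total interest = total paid − principal = £5,915.34 − £5,447.00 = £468.34.

£468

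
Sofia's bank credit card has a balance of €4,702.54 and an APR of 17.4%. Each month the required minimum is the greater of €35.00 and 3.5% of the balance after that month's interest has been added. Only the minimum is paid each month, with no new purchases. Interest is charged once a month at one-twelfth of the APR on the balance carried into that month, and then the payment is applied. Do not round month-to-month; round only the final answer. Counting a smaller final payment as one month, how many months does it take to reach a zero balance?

Monthly rate r = 17.4%/12 = 1.45% = 0.0145.
While 3.5% of the post-interest balance exceeds €35.00, each month B ← (B·(1+r))·(1 − 0.035), i.e. B shrinks by the factor (1+r)·0.965 = 0.97899.
This holds for months 1–74. Entering month 75 the balance is €977.25; 3.5% of the post-interest balance is now below €35.00, so the flat €35.00 minimum applies from here.
From month 75 a fixed €35.00 at rate r clears €977.25 in 37 more payments. Total: 74 + 37 = 111 months.

111 months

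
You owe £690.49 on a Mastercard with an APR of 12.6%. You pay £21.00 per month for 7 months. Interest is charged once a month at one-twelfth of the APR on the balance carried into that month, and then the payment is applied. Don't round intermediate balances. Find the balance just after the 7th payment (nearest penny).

£591.16

Monthly rate r = 12.6%/12 = 1.05% = 0.0105.
Each month: B ← B·(1+r) − £21.00.
Month 1: interest £7.25; balance after payment £676.74.
Month 2: interest £7.11; balance after payment £662.85.
Month 3: interest £6.96; balance after payment £648.81.
Month 4: interest £6.81; balance after payment £634.62.
Month 5: interest £6.66; balance after payment £620.28.
Month 6: interest £6.51; balance after payment £605.79.
Month 7: interest £6.36; balance after payment £591.16.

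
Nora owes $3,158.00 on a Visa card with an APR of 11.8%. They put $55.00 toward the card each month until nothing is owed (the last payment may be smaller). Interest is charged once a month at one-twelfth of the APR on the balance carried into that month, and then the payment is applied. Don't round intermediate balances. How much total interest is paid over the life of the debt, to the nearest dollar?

Monthly rate r = 11.8%/12 = 0.983333% = 0.00983333.
Payoff takes n = ⌈−ln(1 − rB₀/P)/ln(1+r)⌉ = ⌈84.976⌉ = 85 payments; the last is $53.70.
Total paid = 84·$55.00 + $53.70 = $4,673.70.
Total interest = total paid − principal = $4,673.70 − $3,158.00 = $1,515.70.

$1,516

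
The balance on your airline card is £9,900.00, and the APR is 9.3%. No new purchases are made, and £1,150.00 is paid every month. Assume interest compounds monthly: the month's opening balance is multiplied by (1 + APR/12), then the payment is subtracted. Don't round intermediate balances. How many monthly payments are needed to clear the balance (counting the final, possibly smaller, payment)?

Monthly rate r = 9.3%/12 = 0.775% = 0.00775.
Recurrence: B ← B·(1+r) − £1,150.00.
Month 1: interest £76.73; balance after payment £8,826.73.
Month 2: interest £68.41; balance after payment £7,745.13.
Closed form: n = −ln(1 − rB₀/P)/ln(1+r) = −ln(0.93328)/ln(1.00775) ≈ 8.944, so the balance reaches zero during payment 9.

9 payments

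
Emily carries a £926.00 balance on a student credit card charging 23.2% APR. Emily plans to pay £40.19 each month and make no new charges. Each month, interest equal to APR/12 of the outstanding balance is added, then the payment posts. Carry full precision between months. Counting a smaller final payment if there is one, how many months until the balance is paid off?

31 payments

Monthly rate r = 23.2%/12 = 1.93333% = 0.0193333.
Recurrence: B ← B·(1+r) − £40.19.
Month 1: interest £17.90; balance after payment £903.71.
Month 2: interest £17.47; balance after payment £880.99.
Closed form: n = −ln(1 − rB₀/P)/ln(1+r) = −ln(0.55455)/ln(1.01933) ≈ 30.790, so the balance reaches zero during payment 31.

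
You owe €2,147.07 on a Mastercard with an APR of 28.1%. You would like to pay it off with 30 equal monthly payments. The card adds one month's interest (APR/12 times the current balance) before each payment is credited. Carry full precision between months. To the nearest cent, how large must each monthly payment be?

€100.43

Monthly rate r = 28.1%/12 = 2.34167% = 0.0234167.
Level-payment amortization: P = B₀·r / (1 − (1+r)^(−n)) = 2147.07·0.0234167 / (1 − 1.02342^(−30)).
Denominator 1 − (1+r)^(−30) = 0.500626559.
P = 50.2772 / 0.500626559 ≈ 100.43.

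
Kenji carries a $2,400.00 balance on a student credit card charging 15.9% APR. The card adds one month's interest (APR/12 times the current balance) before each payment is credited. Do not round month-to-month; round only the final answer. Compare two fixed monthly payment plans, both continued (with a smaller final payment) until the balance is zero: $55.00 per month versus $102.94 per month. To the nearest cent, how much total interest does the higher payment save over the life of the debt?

Monthly rate r = 15.9%/12 = 1.325% = 0.01325.
At $55.00/mo: n = ⌈−ln(1 − rB₀/P)/ln(1+r)⌉ = 66 payments (last $31.79); total interest = total paid − $2,400.00 = $1,206.79.
At $102.94/mo: 29 payments (last $7.34); total interest $489.66.
Interest saved = $1,206.79 − $489.66 = $717.13.

$717.13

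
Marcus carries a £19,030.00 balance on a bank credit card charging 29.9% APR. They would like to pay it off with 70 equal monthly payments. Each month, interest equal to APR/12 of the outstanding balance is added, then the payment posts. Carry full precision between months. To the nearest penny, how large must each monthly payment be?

Monthly rate r = 29.9%/12 = 2.49167% = 0.0249167.
Level-payment amortization: P = B₀·r / (1 − (1+r)^(−n)) = 19030.00·0.0249167 / (1 − 1.02492^(−70)).
Denominator 1 − (1+r)^(−70) = 0.821433035.
P = 474.164 / 0.821433035 ≈ 577.24.

£577.24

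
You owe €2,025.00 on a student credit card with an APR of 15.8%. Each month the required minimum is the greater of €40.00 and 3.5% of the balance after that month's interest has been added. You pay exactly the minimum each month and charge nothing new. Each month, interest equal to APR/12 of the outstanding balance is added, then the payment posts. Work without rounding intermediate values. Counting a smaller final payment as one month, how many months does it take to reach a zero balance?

62 months

Monthly rate r = 15.8%/12 = 1.31667% = 0.0131667.
While 3.5% of the post-interest balance exceeds €40.00, each month B ← (B·(1+r))·(1 − 0.035), i.e. B shrinks by the factor (1+r)·0.965 = 0.97771.
This holds for months 1–26. Entering month 27 the balance is €1,126.78; 3.5% of the post-interest balance is now below €40.00, so the flat €40.00 minimum applies from here.
From month 27 a fixed €40.00 at rate r clears €1,126.78 in 36 more payments. Total: 26 + 36 = 62 months.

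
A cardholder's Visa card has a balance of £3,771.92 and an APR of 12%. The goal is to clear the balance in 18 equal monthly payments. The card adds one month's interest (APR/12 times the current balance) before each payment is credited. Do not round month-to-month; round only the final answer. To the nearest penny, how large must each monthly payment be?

Monthly rate r = 12%/12 = 1% = 0.01.
Level-payment amortization: P = B₀·r / (1 − (1+r)^(−n)) = 3771.92·0.01 / (1 − 1.01^(−18)).
Denominator 1 − (1+r)^(−18) = 0.163982686.
P = 37.7192 / 0.163982686 ≈ 230.02.

£230.02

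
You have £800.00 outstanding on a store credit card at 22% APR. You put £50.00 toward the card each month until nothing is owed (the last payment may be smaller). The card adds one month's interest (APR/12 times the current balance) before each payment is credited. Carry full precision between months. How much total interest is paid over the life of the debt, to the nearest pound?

Monthly rate r = 22%/12 = 1.83333% = 0.0183333.
Payoff takes n = ⌈−ln(1 − rB₀/P)/ln(1+r)⌉ = ⌈19.111⌉ = 20 payments; the last is £5.60.
Total paid = 19·£50.00 + £5.60 = £955.60.
Total interest = total paid − principal = £955.60 − £800.00 = £155.60.

£156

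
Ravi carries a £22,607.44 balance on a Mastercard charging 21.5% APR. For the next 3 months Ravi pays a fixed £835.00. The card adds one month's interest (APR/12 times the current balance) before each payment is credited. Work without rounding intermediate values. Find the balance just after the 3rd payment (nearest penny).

Monthly rate r = 21.5%/12 = 1.79167% = 0.0179167.
Each month: B ← B·(1+r) − £835.00.
Month 1: interest £405.05; balance after payment £22,177.49.
Month 2: interest £397.35; balance after payment £21,739.84.
Month 3: interest £389.51; balance after payment £21,294.34.

£21,294.34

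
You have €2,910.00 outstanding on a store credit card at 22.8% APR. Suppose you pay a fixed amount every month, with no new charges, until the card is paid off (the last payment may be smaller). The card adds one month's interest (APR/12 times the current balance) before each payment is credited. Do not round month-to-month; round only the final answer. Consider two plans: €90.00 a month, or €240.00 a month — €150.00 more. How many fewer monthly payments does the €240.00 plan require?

Monthly rate r = 22.8%/12 = 1.9% = 0.019.
At €90.00/mo: n = ⌈−ln(1 − rB₀/P)/ln(1+r)⌉ = 51 payments (last €56.12); total interest = total paid − €2,910.00 = €1,646.12.
At €240.00/mo: 14 payments (last €219.11); total interest €429.11.
Payments saved = 51 − 14 = 37.

37 fewer payments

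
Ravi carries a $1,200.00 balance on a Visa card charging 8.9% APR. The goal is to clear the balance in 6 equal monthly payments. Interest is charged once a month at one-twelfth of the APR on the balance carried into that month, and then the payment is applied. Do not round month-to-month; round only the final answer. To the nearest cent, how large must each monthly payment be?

Monthly rate r = 8.9%/12 = 0.741667% = 0.00741667.
Level-payment amortization: P = B₀·r / (1 − (1+r)^(−n)) = 1200.00·0.00741667 / (1 − 1.00742^(−6)).
Denominator 1 − (1+r)^(−6) = 0.0433673247.
P = 8.9 / 0.0433673247 ≈ 205.22.

$205.22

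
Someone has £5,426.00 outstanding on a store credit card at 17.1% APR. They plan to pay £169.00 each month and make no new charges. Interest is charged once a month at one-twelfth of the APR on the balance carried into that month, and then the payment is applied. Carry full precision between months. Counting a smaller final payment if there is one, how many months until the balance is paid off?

Monthly rate r = 17.1%/12 = 1.425% = 0.01425.
Recurrence: B ← B·(1+r) − £169.00.
Month 1: interest £77.32; balance after payment £5,334.32.
Month 2: interest £76.01; balance after payment £5,241.33.
Closed form: n = −ln(1 − rB₀/P)/ln(1+r) = −ln(0.54248)/ln(1.01425) ≈ 43.224, so the balance reaches zero during payment 44.

44 months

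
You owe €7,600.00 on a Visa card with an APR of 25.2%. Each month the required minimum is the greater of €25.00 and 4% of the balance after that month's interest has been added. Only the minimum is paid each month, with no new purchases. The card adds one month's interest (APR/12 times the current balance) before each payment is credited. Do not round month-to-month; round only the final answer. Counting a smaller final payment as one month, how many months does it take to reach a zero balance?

Monthly rate r = 25.2%/12 = 2.1% = 0.021.
While 4% of the post-interest balance exceeds €25.00, each month B ← (B·(1+r))·(1 − 0.04), i.e. B shrinks by the factor (1+r)·0.96 = 0.98016.
This holds for months 1–126. Entering month 127 the balance is €608.46; 4% of the post-interest balance is now below €25.00, so the flat €25.00 minimum applies from here.
From month 127 a fixed €25.00 at rate r clears €608.46 in 35 more payments. Total: 126 + 35 = 161 months.

161 months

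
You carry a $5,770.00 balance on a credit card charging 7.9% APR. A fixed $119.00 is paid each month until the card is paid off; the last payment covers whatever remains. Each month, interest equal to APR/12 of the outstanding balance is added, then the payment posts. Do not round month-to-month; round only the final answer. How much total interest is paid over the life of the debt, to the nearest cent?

Monthly rate r = 7.9%/12 = 0.658333% = 0.00658333.
Payoff takes n = ⌈−ln(1 − rB₀/P)/ln(1+r)⌉ = ⌈58.597⌉ = 59 payments; the last is $71.14.
Total paid = 58·$119.00 + $71.14 = $6,973.14.
Total interest = total paid − principal = $6,973.14 − $5,770.00 = $1,203.14.

$1,203.14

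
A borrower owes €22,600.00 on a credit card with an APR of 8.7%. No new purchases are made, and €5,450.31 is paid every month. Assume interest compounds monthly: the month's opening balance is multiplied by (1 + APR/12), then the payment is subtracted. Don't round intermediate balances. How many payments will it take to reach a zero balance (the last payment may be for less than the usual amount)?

Monthly rate r = 8.7%/12 = 0.725% = 0.00725.
Recurrence: B ← B·(1+r) − €5,450.31.
Month 1: interest €163.85; balance after payment €17,313.54.
Month 2: interest €125.52; balance after payment €11,988.75.
Month 3: interest €86.92; balance after payment €6,625.36.
Month 4: interest €48.03; balance after payment €1,223.09.
Month 5: interest €8.87; balance after payment €0.00.

5 payments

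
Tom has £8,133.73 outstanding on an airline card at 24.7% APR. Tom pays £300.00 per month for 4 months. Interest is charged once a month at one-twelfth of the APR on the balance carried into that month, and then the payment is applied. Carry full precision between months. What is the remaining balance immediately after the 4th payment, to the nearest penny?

£7,586.81

Monthly rate r = 24.7%/12 = 2.05833% = 0.0205833.
Each month: B ← B·(1+r) − £300.00.
Month 1: interest £167.42; balance after payment £8,001.15.
Month 2: interest £164.69; balance after payment £7,865.84.
Month 3: interest £161.91; balance after payment £7,727.74.
Month 4: interest £159.06; balance after payment £7,586.81.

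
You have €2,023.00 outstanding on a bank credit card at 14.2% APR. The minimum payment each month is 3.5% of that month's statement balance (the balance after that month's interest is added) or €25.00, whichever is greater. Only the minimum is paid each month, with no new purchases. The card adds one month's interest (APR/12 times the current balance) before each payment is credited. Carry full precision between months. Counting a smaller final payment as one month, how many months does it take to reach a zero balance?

Monthly rate r = 14.2%/12 = 1.18333% = 0.0118333.
While 3.5% of the post-interest balance exceeds €25.00, each month B ← (B·(1+r))·(1 − 0.035), i.e. B shrinks by the factor (1+r)·0.965 = 0.97642.
This holds for months 1–45. Entering month 46 the balance is €691.24; 3.5% of the post-interest balance is now below €25.00, so the flat €25.00 minimum applies from here.
From month 46 a fixed €25.00 at rate r clears €691.24 in 34 more payments. Total: 45 + 34 = 79 months.

79 months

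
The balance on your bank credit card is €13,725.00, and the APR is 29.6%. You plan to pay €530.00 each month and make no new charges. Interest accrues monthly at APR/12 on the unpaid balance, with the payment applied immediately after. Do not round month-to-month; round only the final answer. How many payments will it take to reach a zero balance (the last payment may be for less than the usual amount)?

Monthly rate r = 29.6%/12 = 2.46667% = 0.0246667.
Recurrence: B ← B·(1+r) − €530.00.
Month 1: interest €338.55; balance after payment €13,533.55.
Month 2: interest €333.83; balance after payment €13,337.38.
Closed form: n = −ln(1 − rB₀/P)/ln(1+r) = −ln(0.36123)/ln(1.02467) ≈ 41.787, so the balance reaches zero during payment 42.

42 months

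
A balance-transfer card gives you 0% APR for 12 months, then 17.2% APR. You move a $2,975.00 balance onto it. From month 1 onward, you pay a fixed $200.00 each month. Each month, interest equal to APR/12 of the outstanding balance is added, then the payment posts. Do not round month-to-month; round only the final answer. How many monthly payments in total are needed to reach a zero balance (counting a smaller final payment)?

15 months

Promo months 1–12 at r₀ = 0%/12 = 0; months 13+ at r₁ = 17.2%/12 = 0.0143333.
After month 12 (no interest yet): B = $2,975.00 − 12·$200.00 = $575.00.
Then at r₁ with $200.00/mo: n₂ = −ln(1 − r₁·B/P)/ln(1+r₁) ≈ 2.96 → 3 more payments.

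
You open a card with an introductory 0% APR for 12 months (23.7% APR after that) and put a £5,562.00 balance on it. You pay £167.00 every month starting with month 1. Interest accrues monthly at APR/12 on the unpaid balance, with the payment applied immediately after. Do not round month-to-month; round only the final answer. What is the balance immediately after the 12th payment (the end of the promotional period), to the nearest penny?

Promo months 1–12 at r₀ = 0%/12 = 0; months 13+ at r₁ = 23.7%/12 = 0.01975.
After month 12 (no interest yet): B = £5,562.00 − 12·£167.00 = £3,558.00.

£3,558.00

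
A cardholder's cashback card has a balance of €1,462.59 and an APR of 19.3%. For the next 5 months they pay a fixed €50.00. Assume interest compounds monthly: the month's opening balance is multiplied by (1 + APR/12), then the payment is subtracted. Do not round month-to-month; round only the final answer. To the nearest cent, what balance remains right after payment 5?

Monthly rate r = 19.3%/12 = 1.60833% = 0.0160833.
Each month: B ← B·(1+r) − €50.00.
Month 1: interest €23.52; balance after payment €1,436.11.
Month 2: interest €23.10; balance after payment €1,409.21.
Month 3: interest €22.66; balance after payment €1,381.88.
Month 4: interest €22.23; balance after payment €1,354.10.
Month 5: interest €21.78; balance after payment €1,325.88.

€1,325.88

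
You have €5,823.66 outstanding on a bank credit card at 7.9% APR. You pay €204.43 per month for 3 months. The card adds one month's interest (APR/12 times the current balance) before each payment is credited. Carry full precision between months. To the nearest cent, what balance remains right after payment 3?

Monthly rate r = 7.9%/12 = 0.658333% = 0.00658333.
Each month: B ← B·(1+r) − €204.43.
Month 1: interest €38.34; balance after payment €5,657.57.
Month 2: interest €37.25; balance after payment €5,490.38.
Month 3: interest €36.15; balance after payment €5,322.10.

€5,322.10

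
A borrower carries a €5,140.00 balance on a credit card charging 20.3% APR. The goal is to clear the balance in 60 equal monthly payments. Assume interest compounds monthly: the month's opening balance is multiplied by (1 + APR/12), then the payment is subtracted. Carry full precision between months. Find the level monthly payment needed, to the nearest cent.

€137.04

Monthly rate r = 20.3%/12 = 1.69167% = 0.0169167.
Level-payment amortization: P = B₀·r / (1 − (1+r)^(−n)) = 5140.00·0.0169167 / (1 − 1.01692^(−60)).
Denominator 1 − (1+r)^(−60) = 0.634507822.
P = 86.9517 / 0.634507822 ≈ 137.04.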